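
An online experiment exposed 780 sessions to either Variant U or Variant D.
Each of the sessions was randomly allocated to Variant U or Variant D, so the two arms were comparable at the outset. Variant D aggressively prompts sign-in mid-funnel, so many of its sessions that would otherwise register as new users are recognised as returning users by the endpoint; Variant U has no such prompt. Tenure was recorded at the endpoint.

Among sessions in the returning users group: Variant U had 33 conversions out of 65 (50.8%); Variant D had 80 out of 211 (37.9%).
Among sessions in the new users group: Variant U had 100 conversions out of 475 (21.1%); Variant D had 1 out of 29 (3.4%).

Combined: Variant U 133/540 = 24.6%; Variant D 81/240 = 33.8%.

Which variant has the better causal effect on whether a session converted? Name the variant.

Variant D

Variant U is higher inside every user tenure stratum but Variant D is higher in aggregate. Whether to stratify depends on how user tenure relates to the variant.
User tenure here is a post-treatment variable shaped by the variant; conditioning on it would introduce bias rather than remove it. The overall comparison is the causal one.
Pooled: Variant U 24.6% vs Variant D 33.8%; Variant D is higher overall.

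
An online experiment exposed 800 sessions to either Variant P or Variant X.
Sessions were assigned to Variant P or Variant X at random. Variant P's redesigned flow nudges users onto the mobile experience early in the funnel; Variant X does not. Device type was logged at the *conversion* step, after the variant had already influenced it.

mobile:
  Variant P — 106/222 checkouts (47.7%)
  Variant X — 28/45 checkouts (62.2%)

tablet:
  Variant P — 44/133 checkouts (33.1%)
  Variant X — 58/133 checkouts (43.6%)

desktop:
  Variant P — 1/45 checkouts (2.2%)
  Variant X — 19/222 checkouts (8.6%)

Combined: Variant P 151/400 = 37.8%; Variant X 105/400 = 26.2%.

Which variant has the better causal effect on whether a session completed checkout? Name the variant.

Variant P

The stratified and pooled comparisons disagree (Variant X wins within each device type; Variant P wins overall), so the answer turns on the causal role of device type.
Because the variant influences device type, device type is a post-treatment mediator, not a confounder. Stratifying on it would bias the estimate; the causal effect is the crude pooled difference.
Pooled: Variant P 37.8% vs Variant X 26.2%; Variant P is higher overall.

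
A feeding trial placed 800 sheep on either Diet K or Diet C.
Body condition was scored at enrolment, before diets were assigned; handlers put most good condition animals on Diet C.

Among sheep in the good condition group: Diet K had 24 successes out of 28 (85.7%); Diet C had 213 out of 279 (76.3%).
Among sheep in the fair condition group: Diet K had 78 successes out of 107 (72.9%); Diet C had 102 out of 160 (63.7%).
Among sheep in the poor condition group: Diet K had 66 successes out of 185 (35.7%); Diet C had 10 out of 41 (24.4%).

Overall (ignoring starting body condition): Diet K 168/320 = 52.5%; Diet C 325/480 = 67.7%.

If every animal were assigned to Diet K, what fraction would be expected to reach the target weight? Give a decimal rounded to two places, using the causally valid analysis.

Within every starting body condition level Diet K has the higher rate, yet pooled Diet C does — Simpson's reversal.
Here starting body condition is a common cause — it drives both which diet a case falls under and the outcome. The crude comparison mixes populations; the stratum-specific rates are the causally relevant ones.
Standardising Diet K to the population starting body condition mix: 0.384·24/28 + 0.334·78/107 + 0.282·66/185 = 0.673.

0.67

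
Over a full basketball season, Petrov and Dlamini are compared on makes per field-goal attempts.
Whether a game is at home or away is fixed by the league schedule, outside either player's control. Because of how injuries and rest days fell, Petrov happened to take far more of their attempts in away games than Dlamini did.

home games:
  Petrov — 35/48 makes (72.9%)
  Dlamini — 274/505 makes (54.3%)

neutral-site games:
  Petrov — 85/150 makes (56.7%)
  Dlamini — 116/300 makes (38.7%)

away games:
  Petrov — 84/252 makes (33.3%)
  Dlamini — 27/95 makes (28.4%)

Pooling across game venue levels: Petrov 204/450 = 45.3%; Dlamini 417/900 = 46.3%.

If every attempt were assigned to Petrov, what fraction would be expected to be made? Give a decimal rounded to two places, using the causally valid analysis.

0.57

Game venue differs across players for reasons unrelated to any effect of the player itself, and it separately predicts the outcome — a classic confounder. We must compare within game venue levels.
Standardising Petrov to the population game venue mix: 0.410·35/48 + 0.333·85/150 + 0.257·84/252 = 0.573.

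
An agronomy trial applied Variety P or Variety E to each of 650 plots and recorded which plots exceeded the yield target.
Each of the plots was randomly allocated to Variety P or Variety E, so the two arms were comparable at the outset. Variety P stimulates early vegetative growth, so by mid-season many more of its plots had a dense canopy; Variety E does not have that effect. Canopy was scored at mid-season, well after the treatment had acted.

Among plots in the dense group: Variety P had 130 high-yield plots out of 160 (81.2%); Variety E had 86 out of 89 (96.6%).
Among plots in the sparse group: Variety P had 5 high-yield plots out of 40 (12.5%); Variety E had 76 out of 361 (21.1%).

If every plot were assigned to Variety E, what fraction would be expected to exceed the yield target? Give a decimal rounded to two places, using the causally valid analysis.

0.36

Mid-season canopy is downstream of the variety. One should not condition on a consequence of treatment, so the overall rates are the right comparison.
So P(outcome | do(Variety E)) is just the pooled rate for Variety E: 162/450 = 0.360.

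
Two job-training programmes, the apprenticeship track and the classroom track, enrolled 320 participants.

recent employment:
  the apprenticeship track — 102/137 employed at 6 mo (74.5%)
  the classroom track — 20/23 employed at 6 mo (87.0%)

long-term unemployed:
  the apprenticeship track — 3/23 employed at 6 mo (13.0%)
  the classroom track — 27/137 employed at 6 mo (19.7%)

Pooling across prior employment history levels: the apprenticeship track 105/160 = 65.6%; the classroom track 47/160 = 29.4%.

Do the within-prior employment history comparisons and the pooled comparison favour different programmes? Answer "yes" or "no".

Within each prior employment history level (recent employment 74.5% vs 87.0%; long-term unemployed 13.0% vs 19.7%), the classroom track has the higher rate every time. Pooled: 65.6% vs 29.4% — the apprenticeship track has the higher rate overall. The two comparisons disagree.

yes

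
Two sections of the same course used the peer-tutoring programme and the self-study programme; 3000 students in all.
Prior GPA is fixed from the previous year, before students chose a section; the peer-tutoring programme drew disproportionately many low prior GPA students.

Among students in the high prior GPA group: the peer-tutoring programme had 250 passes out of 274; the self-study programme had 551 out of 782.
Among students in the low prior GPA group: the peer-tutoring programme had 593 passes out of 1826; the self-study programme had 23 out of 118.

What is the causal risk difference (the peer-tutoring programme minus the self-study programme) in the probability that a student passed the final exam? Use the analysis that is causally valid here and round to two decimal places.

The prior GPA band-specific comparison favours the peer-tutoring programme throughout, but the pooled figures favour the self-study programme. The question is whether to condition on prior GPA band.
Prior GPA band is set before the teaching method has any effect — it is not caused by the teaching method — and it independently drives the outcome. That makes it a confounder, so the causal comparison is within prior GPA band levels.
Adjusting over the population distribution of prior GPA band: 0.352·(0.912−0.705) + 0.648·(0.325−0.195) = +0.157.

+0.16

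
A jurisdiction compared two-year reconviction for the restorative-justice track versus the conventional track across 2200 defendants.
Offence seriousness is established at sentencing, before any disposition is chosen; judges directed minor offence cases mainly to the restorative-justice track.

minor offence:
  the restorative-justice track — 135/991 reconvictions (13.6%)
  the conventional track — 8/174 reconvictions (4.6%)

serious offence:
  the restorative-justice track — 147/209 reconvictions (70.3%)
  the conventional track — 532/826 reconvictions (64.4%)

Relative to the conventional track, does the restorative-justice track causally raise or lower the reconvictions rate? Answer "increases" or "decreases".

increases

The stratified and pooled comparisons disagree (the conventional track wins within each offence seriousness; the restorative-justice track wins overall), so the answer turns on the causal role of offence seriousness.
Since offence seriousness is a pre-existing factor (not a product of the disposition) and it affects the outcome on its own, it is a confounder. The stratified rates, not the pooled rate, identify the causal effect.
Within each level — minor offence: 13.6% vs 4.6%; serious offence: 70.3% vs 64.4% — the conventional track is lower every time.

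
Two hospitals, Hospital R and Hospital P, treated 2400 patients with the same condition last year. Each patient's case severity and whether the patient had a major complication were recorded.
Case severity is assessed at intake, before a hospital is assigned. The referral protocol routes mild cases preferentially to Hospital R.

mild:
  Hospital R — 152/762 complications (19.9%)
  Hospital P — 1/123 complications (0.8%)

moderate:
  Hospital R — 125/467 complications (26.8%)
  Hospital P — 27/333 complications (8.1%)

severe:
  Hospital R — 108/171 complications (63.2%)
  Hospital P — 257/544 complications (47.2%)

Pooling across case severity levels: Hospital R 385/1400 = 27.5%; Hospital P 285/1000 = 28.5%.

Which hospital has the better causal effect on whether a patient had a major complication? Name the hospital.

The stratified and pooled comparisons disagree (Hospital P wins within each case severity; Hospital R wins overall), so the answer turns on the causal role of case severity.
Nothing the hospital does changes case severity; the imbalance is an allocation artefact. With case severity also predicting the outcome, the pooled figure is confounded, and the within-stratum comparison is the causal one.
Within each level — mild: 19.9% vs 0.8%; moderate: 26.8% vs 8.1%; severe: 63.2% vs 47.2% — Hospital P is lower every time.

Hospital P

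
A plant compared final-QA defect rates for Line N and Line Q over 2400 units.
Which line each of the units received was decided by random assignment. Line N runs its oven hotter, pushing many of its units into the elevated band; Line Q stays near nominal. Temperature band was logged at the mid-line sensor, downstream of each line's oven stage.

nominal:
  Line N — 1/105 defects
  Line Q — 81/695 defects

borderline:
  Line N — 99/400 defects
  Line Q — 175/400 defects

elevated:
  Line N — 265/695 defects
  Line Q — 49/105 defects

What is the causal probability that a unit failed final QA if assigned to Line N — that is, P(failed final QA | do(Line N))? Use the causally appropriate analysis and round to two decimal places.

0.30

Stratifying would compare lines among units the lines themselves sorted into in-process temperature band groups — a form of selection on an intermediate. The unconditioned pooled rates give the total causal effect.
So P(outcome | do(Line N)) is just the pooled rate for Line N: 365/1200 = 0.304.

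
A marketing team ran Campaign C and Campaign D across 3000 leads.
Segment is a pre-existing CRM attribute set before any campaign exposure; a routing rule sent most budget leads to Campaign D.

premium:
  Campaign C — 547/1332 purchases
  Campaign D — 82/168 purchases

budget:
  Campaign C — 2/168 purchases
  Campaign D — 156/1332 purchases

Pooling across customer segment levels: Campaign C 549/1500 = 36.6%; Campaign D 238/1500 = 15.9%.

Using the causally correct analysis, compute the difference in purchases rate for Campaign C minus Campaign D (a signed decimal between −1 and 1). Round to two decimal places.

-0.09

The stratified and pooled comparisons disagree (Campaign D wins within each customer segment; Campaign C wins overall), so the answer turns on the causal role of customer segment.
Nothing the campaign does changes customer segment; the imbalance is an allocation artefact. With customer segment also predicting the outcome, the pooled figure is confounded, and the within-stratum comparison is the causal one.
Adjusting over the population distribution of customer segment: 0.500·(0.411−0.488) + 0.500·(0.012−0.117) = -0.091.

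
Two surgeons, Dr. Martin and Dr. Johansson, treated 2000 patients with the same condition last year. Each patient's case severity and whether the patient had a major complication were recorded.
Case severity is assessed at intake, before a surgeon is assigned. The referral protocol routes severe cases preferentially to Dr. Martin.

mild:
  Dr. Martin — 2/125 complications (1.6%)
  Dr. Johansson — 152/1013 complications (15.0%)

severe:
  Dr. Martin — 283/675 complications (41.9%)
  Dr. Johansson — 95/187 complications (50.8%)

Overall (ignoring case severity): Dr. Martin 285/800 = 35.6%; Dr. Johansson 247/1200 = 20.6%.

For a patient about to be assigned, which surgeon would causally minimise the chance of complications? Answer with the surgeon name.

Dr. Martin

Here case severity is a common cause — it drives both which surgeon a case falls under and the outcome. The crude comparison mixes populations; the stratum-specific rates are the causally relevant ones.
Within each level — mild: 1.6% vs 15.0%; severe: 41.9% vs 50.8% — Dr. Martin is lower every time.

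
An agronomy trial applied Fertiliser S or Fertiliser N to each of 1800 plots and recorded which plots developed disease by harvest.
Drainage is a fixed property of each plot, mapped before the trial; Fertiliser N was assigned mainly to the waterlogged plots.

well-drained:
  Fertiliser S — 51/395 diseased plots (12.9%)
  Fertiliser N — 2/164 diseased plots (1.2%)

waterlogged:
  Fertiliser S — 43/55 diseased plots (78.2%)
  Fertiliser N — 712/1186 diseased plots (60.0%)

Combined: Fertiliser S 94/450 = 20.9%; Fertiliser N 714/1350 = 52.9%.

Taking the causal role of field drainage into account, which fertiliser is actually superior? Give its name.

Field drainage is set before the fertiliser has any effect — it is not caused by the fertiliser — and it independently drives the outcome. That makes it a confounder, so the causal comparison is within field drainage levels.
Within each level — well-drained: 12.9% vs 1.2%; waterlogged: 78.2% vs 60.0% — Fertiliser N is lower every time.

Fertiliser N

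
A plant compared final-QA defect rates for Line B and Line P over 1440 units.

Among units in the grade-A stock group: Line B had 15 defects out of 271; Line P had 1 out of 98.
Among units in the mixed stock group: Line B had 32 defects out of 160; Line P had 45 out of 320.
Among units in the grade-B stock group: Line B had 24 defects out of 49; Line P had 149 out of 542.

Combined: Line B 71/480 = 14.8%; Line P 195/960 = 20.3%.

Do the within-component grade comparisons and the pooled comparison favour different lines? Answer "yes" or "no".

Within each component grade level (grade-A stock 5.5% vs 1.0%; mixed stock 20.0% vs 14.1%; grade-B stock 49.0% vs 27.5%), Line P has the lower rate every time. Pooled: 14.8% vs 20.3% — Line B has the lower rate overall. The two comparisons disagree.

yes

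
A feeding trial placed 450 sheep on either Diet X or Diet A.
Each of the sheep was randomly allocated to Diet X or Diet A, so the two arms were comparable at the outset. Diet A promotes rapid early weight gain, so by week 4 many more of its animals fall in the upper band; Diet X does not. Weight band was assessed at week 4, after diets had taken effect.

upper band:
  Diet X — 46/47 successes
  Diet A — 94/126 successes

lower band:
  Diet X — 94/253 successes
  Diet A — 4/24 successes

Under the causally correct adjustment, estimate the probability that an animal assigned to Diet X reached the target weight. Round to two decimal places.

0.47

Stratifying would compare diets among sheep the diets themselves sorted into week-4 weight band groups — a form of selection on an intermediate. The unconditioned pooled rates give the total causal effect.
So P(outcome | do(Diet X)) is just the pooled rate for Diet X: 140/300 = 0.467.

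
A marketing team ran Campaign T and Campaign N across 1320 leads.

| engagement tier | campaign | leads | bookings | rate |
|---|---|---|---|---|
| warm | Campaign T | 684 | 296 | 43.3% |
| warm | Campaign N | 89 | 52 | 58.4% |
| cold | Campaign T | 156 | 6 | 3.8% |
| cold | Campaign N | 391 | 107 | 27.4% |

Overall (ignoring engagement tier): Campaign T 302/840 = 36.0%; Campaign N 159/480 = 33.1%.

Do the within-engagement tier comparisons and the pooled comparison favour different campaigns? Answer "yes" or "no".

Within each engagement tier level (warm 43.3% vs 58.4%; cold 3.8% vs 27.4%), Campaign N has the higher rate every time. Pooled: 36.0% vs 33.1% — Campaign T has the higher rate overall. The two comparisons disagree.

yes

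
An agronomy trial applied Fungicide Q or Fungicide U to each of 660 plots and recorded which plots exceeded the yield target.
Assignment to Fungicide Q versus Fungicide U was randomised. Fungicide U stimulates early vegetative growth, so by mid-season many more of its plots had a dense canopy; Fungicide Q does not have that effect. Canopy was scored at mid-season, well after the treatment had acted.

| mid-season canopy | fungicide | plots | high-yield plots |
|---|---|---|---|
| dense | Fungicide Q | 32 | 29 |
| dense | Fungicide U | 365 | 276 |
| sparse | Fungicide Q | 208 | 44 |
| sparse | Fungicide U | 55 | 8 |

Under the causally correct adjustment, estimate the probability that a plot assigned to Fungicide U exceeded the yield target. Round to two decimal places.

Mid-season canopy is recorded after the fungicide and is itself shifted by it — it sits on the causal path from fungicide to outcome. Conditioning on a mediator would strip out part of the effect we want; the pooled comparison gives the total causal effect.
So P(outcome | do(Fungicide U)) is just the pooled rate for Fungicide U: 284/420 = 0.676.

0.68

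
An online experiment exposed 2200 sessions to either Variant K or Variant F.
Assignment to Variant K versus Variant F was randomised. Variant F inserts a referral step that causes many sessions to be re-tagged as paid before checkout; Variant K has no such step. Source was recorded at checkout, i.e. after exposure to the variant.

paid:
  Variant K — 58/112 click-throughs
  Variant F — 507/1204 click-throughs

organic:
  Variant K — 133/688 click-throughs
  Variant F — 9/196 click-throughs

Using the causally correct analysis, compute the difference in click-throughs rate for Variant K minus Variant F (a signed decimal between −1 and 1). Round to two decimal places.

Traffic source is downstream of the variant. One should not condition on a consequence of treatment, so the overall rates are the right comparison.
The causal difference is the pooled difference: 0.239 − 0.369 = -0.130.

-0.13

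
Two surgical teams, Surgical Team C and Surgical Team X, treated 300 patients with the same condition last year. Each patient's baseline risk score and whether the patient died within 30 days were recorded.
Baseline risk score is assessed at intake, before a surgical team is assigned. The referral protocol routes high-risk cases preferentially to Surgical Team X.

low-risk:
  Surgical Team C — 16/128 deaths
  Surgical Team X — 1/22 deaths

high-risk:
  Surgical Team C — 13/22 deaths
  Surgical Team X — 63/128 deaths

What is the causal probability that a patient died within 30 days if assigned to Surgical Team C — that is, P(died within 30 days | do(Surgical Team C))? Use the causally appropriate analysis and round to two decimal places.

0.36

Baseline risk score is set before the surgical team has any effect — it is not caused by the surgical team — and it independently drives the outcome. That makes it a confounder, so the causal comparison is within baseline risk score levels.
Standardising Surgical Team C to the population baseline risk score mix: 0.500·16/128 + 0.500·13/22 = 0.358.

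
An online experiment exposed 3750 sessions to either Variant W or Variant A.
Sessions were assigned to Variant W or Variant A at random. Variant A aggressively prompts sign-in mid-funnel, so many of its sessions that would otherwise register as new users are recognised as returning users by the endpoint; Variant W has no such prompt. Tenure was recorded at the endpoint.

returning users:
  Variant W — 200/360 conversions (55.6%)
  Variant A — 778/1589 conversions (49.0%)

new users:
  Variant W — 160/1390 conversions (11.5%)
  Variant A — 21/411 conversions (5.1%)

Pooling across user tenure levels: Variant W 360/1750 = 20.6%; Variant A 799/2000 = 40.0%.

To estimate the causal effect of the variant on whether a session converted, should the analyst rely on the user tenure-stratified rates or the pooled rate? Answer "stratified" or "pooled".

pooled

Variant W is higher inside every user tenure stratum but Variant A is higher in aggregate. Whether to stratify depends on how user tenure relates to the variant.
User tenure here is a post-treatment variable shaped by the variant; conditioning on it would introduce bias rather than remove it. The overall comparison is the causal one.
Pooled: Variant W 20.6% vs Variant A 40.0%; Variant A is higher overall.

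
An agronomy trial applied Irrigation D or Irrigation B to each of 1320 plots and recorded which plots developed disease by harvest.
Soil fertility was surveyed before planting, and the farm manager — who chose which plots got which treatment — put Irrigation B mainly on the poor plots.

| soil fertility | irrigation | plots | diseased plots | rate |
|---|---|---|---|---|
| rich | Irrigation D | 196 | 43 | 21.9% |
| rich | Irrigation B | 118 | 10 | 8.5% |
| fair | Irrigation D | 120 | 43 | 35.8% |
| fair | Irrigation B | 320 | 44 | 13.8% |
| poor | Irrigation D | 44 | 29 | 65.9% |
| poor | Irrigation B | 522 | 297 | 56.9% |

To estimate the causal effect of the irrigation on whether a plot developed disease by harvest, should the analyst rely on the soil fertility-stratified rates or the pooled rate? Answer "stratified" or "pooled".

stratified

The stratified and pooled comparisons disagree (Irrigation B wins within each soil fertility; Irrigation D wins overall), so the answer turns on the causal role of soil fertility.
Since soil fertility is a pre-existing factor (not a product of the irrigation) and it affects the outcome on its own, it is a confounder. The stratified rates, not the pooled rate, identify the causal effect.
Within each level — rich: 21.9% vs 8.5%; fair: 35.8% vs 13.8%; poor: 65.9% vs 56.9% — Irrigation B is lower every time.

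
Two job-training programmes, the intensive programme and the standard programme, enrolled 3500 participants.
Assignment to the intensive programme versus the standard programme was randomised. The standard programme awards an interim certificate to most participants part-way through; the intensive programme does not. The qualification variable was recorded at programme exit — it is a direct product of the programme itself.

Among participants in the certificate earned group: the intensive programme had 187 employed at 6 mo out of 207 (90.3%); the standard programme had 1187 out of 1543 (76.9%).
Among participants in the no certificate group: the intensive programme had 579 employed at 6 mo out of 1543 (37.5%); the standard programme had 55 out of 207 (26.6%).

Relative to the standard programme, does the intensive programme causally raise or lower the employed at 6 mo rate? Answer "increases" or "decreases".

Within every qualification attained during the programme level the intensive programme has the higher rate, yet pooled the standard programme does — Simpson's reversal.
Stratifying would compare programmes among participants the programmes themselves sorted into qualification attained during the programme groups — a form of selection on an intermediate. The unconditioned pooled rates give the total causal effect.
Pooled: the intensive programme 43.8% vs the standard programme 71.0%; the standard programme is higher overall.

decreases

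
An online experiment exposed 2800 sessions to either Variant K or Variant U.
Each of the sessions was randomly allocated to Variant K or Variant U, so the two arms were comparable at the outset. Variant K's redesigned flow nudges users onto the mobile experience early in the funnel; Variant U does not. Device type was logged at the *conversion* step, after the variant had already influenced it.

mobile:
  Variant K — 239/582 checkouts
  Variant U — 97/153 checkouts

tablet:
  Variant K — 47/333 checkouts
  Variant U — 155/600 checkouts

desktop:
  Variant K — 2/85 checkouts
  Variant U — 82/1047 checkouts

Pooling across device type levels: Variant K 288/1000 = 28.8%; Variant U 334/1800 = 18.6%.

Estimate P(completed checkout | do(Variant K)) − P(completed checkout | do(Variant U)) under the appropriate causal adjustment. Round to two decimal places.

Device type lies on the pathway variant → device type → outcome, so adjusting for it blocks the indirect effect. For the total causal effect of variant, use the unadjusted pooled rates.
The causal difference is the pooled difference: 0.288 − 0.186 = +0.102.

+0.10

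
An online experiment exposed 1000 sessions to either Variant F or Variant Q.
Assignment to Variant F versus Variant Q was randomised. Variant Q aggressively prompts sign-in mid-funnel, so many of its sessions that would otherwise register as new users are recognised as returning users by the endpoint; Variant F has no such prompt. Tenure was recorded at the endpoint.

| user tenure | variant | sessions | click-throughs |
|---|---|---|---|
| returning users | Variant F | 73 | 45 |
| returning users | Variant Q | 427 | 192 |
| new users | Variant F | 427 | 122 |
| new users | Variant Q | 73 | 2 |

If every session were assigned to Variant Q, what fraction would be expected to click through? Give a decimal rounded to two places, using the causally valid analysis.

Because the variant influences user tenure, user tenure is a post-treatment mediator, not a confounder. Stratifying on it would bias the estimate; the causal effect is the crude pooled difference.
So P(outcome | do(Variant Q)) is just the pooled rate for Variant Q: 194/500 = 0.388.

0.39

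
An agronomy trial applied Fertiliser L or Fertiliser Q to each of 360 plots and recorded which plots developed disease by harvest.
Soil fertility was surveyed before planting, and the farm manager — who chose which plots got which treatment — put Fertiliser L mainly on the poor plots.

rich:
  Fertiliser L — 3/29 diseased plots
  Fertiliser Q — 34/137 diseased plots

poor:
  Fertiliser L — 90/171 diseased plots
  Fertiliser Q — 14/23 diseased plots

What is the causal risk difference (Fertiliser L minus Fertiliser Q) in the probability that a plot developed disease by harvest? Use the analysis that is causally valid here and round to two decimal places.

The soil fertility-specific comparison favours Fertiliser L throughout, but the pooled figures favour Fertiliser Q. The question is whether to condition on soil fertility.
The imbalance in soil fertility arose from how plots were allocated, not from anything the fertiliser did; and soil fertility independently affects the outcome. The pooled gap is confounded — condition on soil fertility.
Adjusting over the population distribution of soil fertility: 0.461·(0.103−0.248) + 0.539·(0.526−0.609) = -0.111.

-0.11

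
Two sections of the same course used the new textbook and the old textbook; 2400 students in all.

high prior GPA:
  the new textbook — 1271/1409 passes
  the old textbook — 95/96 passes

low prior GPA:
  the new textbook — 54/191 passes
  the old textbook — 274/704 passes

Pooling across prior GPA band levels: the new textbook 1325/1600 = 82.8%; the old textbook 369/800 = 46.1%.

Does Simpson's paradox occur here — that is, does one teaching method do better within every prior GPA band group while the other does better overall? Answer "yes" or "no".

Within each prior GPA band level (high prior GPA 90.2% vs 99.0%; low prior GPA 28.3% vs 38.9%), the old textbook has the higher rate every time. Pooled: 82.8% vs 46.1% — the new textbook has the higher rate overall. The two comparisons disagree.

yes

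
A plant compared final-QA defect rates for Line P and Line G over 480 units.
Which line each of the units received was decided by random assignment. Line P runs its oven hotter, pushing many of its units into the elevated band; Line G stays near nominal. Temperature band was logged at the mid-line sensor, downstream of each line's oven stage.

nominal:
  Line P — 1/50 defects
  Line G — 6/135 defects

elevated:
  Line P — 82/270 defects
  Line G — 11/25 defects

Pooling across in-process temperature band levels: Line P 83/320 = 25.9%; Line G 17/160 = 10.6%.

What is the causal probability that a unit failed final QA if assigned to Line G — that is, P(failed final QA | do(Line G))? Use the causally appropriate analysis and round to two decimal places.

Within every in-process temperature band level Line P has the lower rate, yet pooled Line G does — Simpson's reversal.
Because the line influences in-process temperature band, in-process temperature band is a post-treatment mediator, not a confounder. Stratifying on it would bias the estimate; the causal effect is the crude pooled difference.
So P(outcome | do(Line G)) is just the pooled rate for Line G: 17/160 = 0.106.

0.11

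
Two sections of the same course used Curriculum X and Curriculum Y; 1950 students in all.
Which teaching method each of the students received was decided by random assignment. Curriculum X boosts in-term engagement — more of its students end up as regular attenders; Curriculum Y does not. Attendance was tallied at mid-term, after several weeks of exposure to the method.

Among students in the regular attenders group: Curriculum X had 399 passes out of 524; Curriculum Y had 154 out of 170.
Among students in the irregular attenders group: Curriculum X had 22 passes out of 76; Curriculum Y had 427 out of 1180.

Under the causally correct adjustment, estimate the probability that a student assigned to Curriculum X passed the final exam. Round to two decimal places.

The mid-term attendance-specific comparison favours Curriculum Y throughout, but the pooled figures favour Curriculum X. The question is whether to condition on mid-term attendance.
Mid-term attendance here is a post-treatment variable shaped by the teaching method; conditioning on it would introduce bias rather than remove it. The overall comparison is the causal one.
So P(outcome | do(Curriculum X)) is just the pooled rate for Curriculum X: 421/600 = 0.702.

0.70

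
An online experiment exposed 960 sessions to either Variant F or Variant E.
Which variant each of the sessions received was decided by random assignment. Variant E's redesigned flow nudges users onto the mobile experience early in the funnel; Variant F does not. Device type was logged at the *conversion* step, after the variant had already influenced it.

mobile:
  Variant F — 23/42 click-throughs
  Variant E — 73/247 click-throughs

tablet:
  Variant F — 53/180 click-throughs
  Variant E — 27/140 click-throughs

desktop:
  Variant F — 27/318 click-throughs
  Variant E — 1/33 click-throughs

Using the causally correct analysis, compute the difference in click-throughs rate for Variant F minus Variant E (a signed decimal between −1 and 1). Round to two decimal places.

Device type lies on the pathway variant → device type → outcome, so adjusting for it blocks the indirect effect. For the total causal effect of variant, use the unadjusted pooled rates.
The causal difference is the pooled difference: 0.191 − 0.240 = -0.050.

-0.05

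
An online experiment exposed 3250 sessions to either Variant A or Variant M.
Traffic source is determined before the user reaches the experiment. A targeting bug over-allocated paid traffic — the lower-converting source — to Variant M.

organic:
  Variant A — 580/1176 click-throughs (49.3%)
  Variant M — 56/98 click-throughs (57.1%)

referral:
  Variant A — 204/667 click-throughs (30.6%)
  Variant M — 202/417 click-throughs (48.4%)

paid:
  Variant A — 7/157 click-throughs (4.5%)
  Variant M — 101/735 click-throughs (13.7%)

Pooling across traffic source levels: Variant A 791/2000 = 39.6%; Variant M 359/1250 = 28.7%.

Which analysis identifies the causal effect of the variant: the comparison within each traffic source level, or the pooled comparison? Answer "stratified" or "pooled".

stratified

Since traffic source is a pre-existing factor (not a product of the variant) and it affects the outcome on its own, it is a confounder. The stratified rates, not the pooled rate, identify the causal effect.
Within each level — organic: 49.3% vs 57.1%; referral: 30.6% vs 48.4%; paid: 4.5% vs 13.7% — Variant M is higher every time.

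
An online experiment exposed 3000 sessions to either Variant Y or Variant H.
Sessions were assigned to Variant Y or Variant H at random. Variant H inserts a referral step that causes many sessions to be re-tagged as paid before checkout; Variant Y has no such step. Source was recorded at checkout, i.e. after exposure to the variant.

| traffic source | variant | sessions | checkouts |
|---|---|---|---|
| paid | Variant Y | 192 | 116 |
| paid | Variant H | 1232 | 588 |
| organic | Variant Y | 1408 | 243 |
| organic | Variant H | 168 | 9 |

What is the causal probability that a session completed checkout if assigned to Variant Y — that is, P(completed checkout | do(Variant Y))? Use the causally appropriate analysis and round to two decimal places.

Stratifying would compare variants among sessions the variants themselves sorted into traffic source groups — a form of selection on an intermediate. The unconditioned pooled rates give the total causal effect.
So P(outcome | do(Variant Y)) is just the pooled rate for Variant Y: 359/1600 = 0.224.

0.22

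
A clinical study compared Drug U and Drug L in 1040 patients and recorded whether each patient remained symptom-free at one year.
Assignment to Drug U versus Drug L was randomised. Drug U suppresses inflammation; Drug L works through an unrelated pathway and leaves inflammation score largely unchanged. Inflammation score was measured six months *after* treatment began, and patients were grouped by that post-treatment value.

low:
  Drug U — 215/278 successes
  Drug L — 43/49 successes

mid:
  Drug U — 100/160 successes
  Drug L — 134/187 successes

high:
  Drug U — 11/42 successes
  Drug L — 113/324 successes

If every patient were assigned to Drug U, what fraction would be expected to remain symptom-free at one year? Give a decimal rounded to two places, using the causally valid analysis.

0.68

The inflammation score-specific comparison favours Drug L throughout, but the pooled figures favour Drug U. The question is whether to condition on inflammation score.
Stratifying would compare drugs among patients the drugs themselves sorted into inflammation score groups — a form of selection on an intermediate. The unconditioned pooled rates give the total causal effect.
So P(outcome | do(Drug U)) is just the pooled rate for Drug U: 326/480 = 0.679.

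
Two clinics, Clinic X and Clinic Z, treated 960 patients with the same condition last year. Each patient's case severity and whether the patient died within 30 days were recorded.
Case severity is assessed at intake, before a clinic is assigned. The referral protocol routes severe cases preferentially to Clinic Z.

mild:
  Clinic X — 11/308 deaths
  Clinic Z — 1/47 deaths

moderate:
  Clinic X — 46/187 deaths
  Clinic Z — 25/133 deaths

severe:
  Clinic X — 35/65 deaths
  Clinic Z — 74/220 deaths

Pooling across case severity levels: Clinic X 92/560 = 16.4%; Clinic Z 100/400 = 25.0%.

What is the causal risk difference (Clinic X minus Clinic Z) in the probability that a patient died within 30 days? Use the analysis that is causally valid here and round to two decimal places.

+0.08

Case severity satisfies the back-door criterion: it is not a descendant of the clinic, and it blocks the spurious path from clinic to outcome. Adjusting for it (i.e., using the within-case severity rates) gives the causal effect.
Adjusting over the population distribution of case severity: 0.370·(0.036−0.021) + 0.333·(0.246−0.188) + 0.297·(0.538−0.336) = +0.085.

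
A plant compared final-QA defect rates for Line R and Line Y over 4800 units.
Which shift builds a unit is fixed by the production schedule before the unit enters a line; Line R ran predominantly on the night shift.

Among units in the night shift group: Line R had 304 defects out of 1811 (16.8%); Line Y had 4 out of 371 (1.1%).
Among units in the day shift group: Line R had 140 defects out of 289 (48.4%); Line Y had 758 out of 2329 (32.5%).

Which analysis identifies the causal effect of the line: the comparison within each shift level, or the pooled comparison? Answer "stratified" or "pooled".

stratified

Within every shift level Line Y has the lower rate, yet pooled Line R does — Simpson's reversal.
The imbalance in shift arose from how units were allocated, not from anything the line did; and shift independently affects the outcome. The pooled gap is confounded — condition on shift.
Within each level — night shift: 16.8% vs 1.1%; day shift: 48.4% vs 32.5% — Line Y is lower every time.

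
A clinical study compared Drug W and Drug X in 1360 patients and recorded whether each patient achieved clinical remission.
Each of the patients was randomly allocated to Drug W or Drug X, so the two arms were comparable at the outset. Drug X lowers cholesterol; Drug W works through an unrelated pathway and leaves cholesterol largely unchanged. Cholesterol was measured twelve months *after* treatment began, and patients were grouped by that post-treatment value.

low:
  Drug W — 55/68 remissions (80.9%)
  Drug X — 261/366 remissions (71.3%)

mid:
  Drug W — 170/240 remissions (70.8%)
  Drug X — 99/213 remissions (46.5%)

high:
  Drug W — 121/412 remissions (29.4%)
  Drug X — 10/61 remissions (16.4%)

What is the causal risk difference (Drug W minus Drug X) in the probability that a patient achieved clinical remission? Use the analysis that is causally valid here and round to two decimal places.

-0.10

Drug W is higher inside every cholesterol stratum but Drug X is higher in aggregate. Whether to stratify depends on how cholesterol relates to the drug.
Stratifying would compare drugs among patients the drugs themselves sorted into cholesterol groups — a form of selection on an intermediate. The unconditioned pooled rates give the total causal effect.
The causal difference is the pooled difference: 0.481 − 0.578 = -0.098.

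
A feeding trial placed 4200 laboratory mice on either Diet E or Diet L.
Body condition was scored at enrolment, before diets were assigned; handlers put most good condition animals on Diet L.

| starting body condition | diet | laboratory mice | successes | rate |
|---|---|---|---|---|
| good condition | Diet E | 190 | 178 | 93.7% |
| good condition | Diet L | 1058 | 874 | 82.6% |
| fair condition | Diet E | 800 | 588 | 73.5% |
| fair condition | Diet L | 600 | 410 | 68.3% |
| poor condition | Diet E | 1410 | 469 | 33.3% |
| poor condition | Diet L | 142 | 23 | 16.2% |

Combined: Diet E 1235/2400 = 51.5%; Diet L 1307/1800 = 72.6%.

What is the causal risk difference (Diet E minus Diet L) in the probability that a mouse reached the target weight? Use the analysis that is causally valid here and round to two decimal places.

+0.11

Within every starting body condition level Diet E has the higher rate, yet pooled Diet L does — Simpson's reversal.
Starting body condition satisfies the back-door criterion: it is not a descendant of the diet, and it blocks the spurious path from diet to outcome. Adjusting for it (i.e., using the within-starting body condition rates) gives the causal effect.
Adjusting over the population distribution of starting body condition: 0.297·(0.937−0.826) + 0.333·(0.735−0.683) + 0.370·(0.333−0.162) = +0.113.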